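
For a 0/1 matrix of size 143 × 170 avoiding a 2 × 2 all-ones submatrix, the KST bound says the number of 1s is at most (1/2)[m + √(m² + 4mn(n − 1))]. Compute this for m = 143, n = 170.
z(143, 170; 2, 2) ≤ (1/2)[143 + √(143² + 4·143·170·169)] = (1/2)[143 + √16454009] = 2099.6771

Kővári–Sós–Turán: let r_1, ..., r_143 be the row sums and z = Σ r_i the total number of 1s. Each pair of columns can share at most one row with both entries 1 (else a 2×2 all-ones block appears), so Σ_i C(r_i, 2) ≤ C(170, 2) = 14365. By convexity Σ_i C(r_i, 2) ≥ 143·C(z/143, 2) = z(z − 143)/(2·143), giving z² − 143z − 143·170·169 ≤ 0 and hence z ≤ (1/2)[143 + √(20449 + 4·4108390)] = (1/2)[143 + √16454009] ≈ (1/2)(143 + 4056.3542) = 2099.6771.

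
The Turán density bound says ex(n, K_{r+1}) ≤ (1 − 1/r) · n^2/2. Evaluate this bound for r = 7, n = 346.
Turán density bound = (6/7) · 346^2/2 = 359148/7 ≈ 51306.8571

Turán's theorem: ex(n, K_{r+1}) is achieved by the complete r-partite Turán graph T(n, r) with parts as balanced as possible, and is at most (1 − 1/r) · n^2/2. For r = 7, n = 346: the density bound is (6/7) · 119716/2 = 359148/7 ≈ 51306.8571. The integer-valued extremum is e(T(346, 7)) = 51306, which is strictly less than the density bound 359148/7 since 7 ∤ 346 (the parts of T(346, 7) cannot all be equal).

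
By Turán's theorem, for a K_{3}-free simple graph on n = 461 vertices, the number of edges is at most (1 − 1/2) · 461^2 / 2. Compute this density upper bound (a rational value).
Turán density bound = (1/2) · 461^2/2 = 212521/4 ≈ 53130.25

Turán's theorem: ex(n, K_{r+1}) is achieved by the complete r-partite Turán graph T(n, r) with parts as balanced as possible, and is at most (1 − 1/r) · n^2/2. For r = 2, n = 461: the density bound is (1/2) · 212521/2 = 212521/4 ≈ 53130.25. The integer-valued extremum is e(T(461, 2)) = 53130, which is strictly less than the density bound 212521/4 since 2 ∤ 461 (the parts of T(461, 2) cannot all be equal).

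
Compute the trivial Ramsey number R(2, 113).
R(2, 113) = 113

R(2, k) = k for all k ≥ 2: in a 2-colouring of K_k, either some edge is red (a red K_2) or all edges are blue (a blue K_k). And K_{112} coloured all-blue has no blue K_113, so R(2, 113) > 112. Hence R(2, 113) = 113.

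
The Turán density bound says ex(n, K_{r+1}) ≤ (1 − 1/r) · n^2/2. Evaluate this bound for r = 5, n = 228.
Turán density bound = (4/5) · 228^2/2 = 103968/5 ≈ 20793.6

Turán's theorem: ex(n, K_{r+1}) is achieved by the complete r-partite Turán graph T(n, r) with parts as balanced as possible, and is at most (1 − 1/r) · n^2/2. For r = 5, n = 228: the density bound is (4/5) · 51984/2 = 103968/5 ≈ 20793.6. The integer-valued extremum is e(T(228, 5)) = 20793, which is strictly less than the density bound 103968/5 since 5 ∤ 228 (the parts of T(228, 5) cannot all be equal).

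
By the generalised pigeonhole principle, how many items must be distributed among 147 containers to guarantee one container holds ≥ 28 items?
n = (28 − 1)·147 + 1 = 3970

By the generalised pigeonhole principle, to guarantee some box contains ≥ r objects we need more than (r − 1) · k objects total. Threshold: n = (r − 1) · k + 1. With r = 28 and k = 147: n = 27 · 147 + 1 = 3969 + 1 = 3970. For n = 3969 = 27 · 147, we can put exactly 27 objects in every box, avoiding 28 in any single one — so 3970 is tight.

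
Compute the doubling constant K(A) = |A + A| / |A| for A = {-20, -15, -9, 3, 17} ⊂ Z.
K = |A + A| / |A| = 15/5 = 3

Enumerate A + A = {a + b : a, b ∈ A}. With |A| = 5, there are |A|^2 = 25 ordered sum pairs; collecting distinct values, A + A = {-40, -35, -30, -29, -24, -18, -17, -12, -6, -3, 2, 6, 8, 20, 34}, so |A + A| = 15. Thus K = 15/5 = 3. For comparison, the minimum possible |A + A| over all 5-element sets is 2·5 − 1 = 9 (so min K = 9/5), attained only by arithmetic progressions.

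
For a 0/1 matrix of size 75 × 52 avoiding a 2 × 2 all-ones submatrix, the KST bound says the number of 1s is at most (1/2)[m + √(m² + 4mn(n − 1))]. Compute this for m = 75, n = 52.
z(75, 52; 2, 2) ≤ (1/2)[75 + √(75² + 4·75·52·51)] = (1/2)[75 + √801225] = 485.0559

Kővári–Sós–Turán: let r_1, ..., r_75 be the row sums and z = Σ r_i the total number of 1s. Each pair of columns can share at most one row with both entries 1 (else a 2×2 all-ones block appears), so Σ_i C(r_i, 2) ≤ C(52, 2) = 1326. By convexity Σ_i C(r_i, 2) ≥ 75·C(z/75, 2) = z(z − 75)/(2·75), giving z² − 75z − 75·52·51 ≤ 0 and hence z ≤ (1/2)[75 + √(5625 + 4·198900)] = (1/2)[75 + √801225] ≈ (1/2)(75 + 895.1117) = 485.0559.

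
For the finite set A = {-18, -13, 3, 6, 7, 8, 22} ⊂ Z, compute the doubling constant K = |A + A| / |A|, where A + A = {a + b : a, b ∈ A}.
K = |A + A| / |A| = 25/7

Enumerate A + A = {a + b : a, b ∈ A}. With |A| = 7, there are |A|^2 = 49 ordered sum pairs; collecting distinct values, A + A = {-36, -31, -26, -15, -12, -11, -10, -7, -6, -5, 4, 6, 9, 10, 11, 12, 13, 14, 15, 16, 25, 28, 29, 30, 44}, so |A + A| = 25. Thus K = 25/7. For comparison, the minimum possible |A + A| over all 7-element sets is 2·7 − 1 = 13 (so min K = 13/7), attained only by arithmetic progressions.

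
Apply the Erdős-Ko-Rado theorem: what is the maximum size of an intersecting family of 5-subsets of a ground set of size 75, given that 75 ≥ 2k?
max |F| = C(74, 4) = 1150626

Erdős-Ko-Rado (1961): when n ≥ 2k, max |F| = C(n−1, k−1). The bound is attained by the star {A : i ∈ A} for any fixed i ∈ [n]. Here C(75−1, 5−1) = C(74, 4) = 1150626.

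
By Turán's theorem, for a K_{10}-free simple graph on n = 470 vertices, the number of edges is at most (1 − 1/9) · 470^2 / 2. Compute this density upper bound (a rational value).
Turán density bound = (8/9) · 470^2/2 = 883600/9 ≈ 98177.7778

Turán's theorem: ex(n, K_{r+1}) is achieved by the complete r-partite Turán graph T(n, r) with parts as balanced as possible, and is at most (1 − 1/r) · n^2/2. For r = 9, n = 470: the density bound is (8/9) · 220900/2 = 883600/9 ≈ 98177.7778. The integer-valued extremum is e(T(470, 9)) = 98177, which is strictly less than the density bound 883600/9 since 9 ∤ 470 (the parts of T(470, 9) cannot all be equal).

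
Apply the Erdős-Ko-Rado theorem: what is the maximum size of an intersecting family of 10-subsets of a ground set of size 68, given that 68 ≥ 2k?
max |F| = C(67, 9) = 42757703560

The Erdős-Ko-Rado theorem states: for n ≥ 2k, an intersecting family of k-subsets of an n-element set has size at most C(n − 1, k − 1), with equality for 'star' families {A ⊆ [n] : |A| = k, i ∈ A} (fix an element i). For n = 68, k = 10: C(67, 9) = 42757703560.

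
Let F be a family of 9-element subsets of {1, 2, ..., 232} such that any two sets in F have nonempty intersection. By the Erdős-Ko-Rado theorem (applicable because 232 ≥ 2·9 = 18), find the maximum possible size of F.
max |F| = C(231, 8) = 177891195843900

The Erdős-Ko-Rado theorem states: for n ≥ 2k, an intersecting family of k-subsets of an n-element set has size at most C(n − 1, k − 1), with equality for 'star' families {A ⊆ [n] : |A| = k, i ∈ A} (fix an element i). For n = 232, k = 9: C(231, 8) = 177891195843900.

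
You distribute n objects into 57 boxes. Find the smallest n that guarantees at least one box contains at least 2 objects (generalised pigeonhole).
n = (2 − 1)·57 + 1 = 58

By the generalised pigeonhole principle, to guarantee some box contains ≥ r objects we need more than (r − 1) · k objects total. Threshold: n = (r − 1) · k + 1. With r = 2 and k = 57: n = 1 · 57 + 1 = 57 + 1 = 58. For n = 57 = 1 · 57, we can put exactly 1 objects in every box, avoiding 2 in any single one — so 58 is tight.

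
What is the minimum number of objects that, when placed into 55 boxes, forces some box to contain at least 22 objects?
n = (22 − 1)·55 + 1 = 1156

By the generalised pigeonhole principle, to guarantee some box contains ≥ r objects we need more than (r − 1) · k objects total. Threshold: n = (r − 1) · k + 1. With r = 22 and k = 55: n = 21 · 55 + 1 = 1155 + 1 = 1156. For n = 1155 = 21 · 55, we can put exactly 21 objects in every box, avoiding 22 in any single one — so 1156 is tight.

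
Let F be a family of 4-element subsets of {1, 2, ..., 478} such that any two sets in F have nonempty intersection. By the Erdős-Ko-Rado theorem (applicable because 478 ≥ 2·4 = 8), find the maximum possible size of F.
max |F| = C(477, 3) = 17974950

The Erdős-Ko-Rado theorem states: for n ≥ 2k, an intersecting family of k-subsets of an n-element set has size at most C(n − 1, k − 1), with equality for 'star' families {A ⊆ [n] : |A| = k, i ∈ A} (fix an element i). For n = 478, k = 4: C(477, 3) = 17974950.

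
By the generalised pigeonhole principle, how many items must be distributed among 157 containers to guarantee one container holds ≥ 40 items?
n = (40 − 1)·157 + 1 = 6124

By the generalised pigeonhole principle, to guarantee some box contains ≥ r objects we need more than (r − 1) · k objects total. Threshold: n = (r − 1) · k + 1. With r = 40 and k = 157: n = 39 · 157 + 1 = 6123 + 1 = 6124. For n = 6123 = 39 · 157, we can put exactly 39 objects in every box, avoiding 40 in any single one — so 6124 is tight.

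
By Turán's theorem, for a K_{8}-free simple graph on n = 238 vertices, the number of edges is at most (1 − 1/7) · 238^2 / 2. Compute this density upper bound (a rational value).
Turán density bound = (6/7) · 238^2/2 = 24276

Turán's theorem: ex(n, K_{r+1}) is achieved by the complete r-partite Turán graph T(n, r) with parts as balanced as possible, and is at most (1 − 1/r) · n^2/2. For r = 7, n = 238: the density bound is (6/7) · 56644/2 = 24276. Since 7 ∣ 238, the Turán graph T(238, 7) has parts of equal size 34, and its edge count e(T(238, 7)) = 24276 attains the density bound exactly.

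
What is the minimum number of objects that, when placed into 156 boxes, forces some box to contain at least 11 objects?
n = (11 − 1)·156 + 1 = 1561

By the generalised pigeonhole principle, to guarantee some box contains ≥ r objects we need more than (r − 1) · k objects total. Threshold: n = (r − 1) · k + 1. With r = 11 and k = 156: n = 10 · 156 + 1 = 1560 + 1 = 1561. For n = 1560 = 10 · 156, we can put exactly 10 objects in every box, avoiding 11 in any single one — so 1561 is tight.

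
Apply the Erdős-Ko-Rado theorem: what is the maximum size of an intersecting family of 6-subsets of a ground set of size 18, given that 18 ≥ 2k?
max |F| = C(17, 5) = 6188

Erdős-Ko-Rado (1961): when n ≥ 2k, max |F| = C(n−1, k−1). The bound is attained by the star {A : i ∈ A} for any fixed i ∈ [n]. Here C(18−1, 6−1) = C(17, 5) = 6188.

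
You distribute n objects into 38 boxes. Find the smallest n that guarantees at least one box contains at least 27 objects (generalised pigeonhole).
n = (27 − 1)·38 + 1 = 989

By the generalised pigeonhole principle, to guarantee some box contains ≥ r objects we need more than (r − 1) · k objects total. Threshold: n = (r − 1) · k + 1. With r = 27 and k = 38: n = 26 · 38 + 1 = 988 + 1 = 989. For n = 988 = 26 · 38, we can put exactly 26 objects in every box, avoiding 27 in any single one — so 989 is tight.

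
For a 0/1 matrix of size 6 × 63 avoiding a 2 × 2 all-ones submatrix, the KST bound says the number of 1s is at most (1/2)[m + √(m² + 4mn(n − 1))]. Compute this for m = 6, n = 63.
z(6, 63; 2, 2) ≤ (1/2)[6 + √(6² + 4·6·63·62)] = (1/2)[6 + √93780] = 156.1176

Kővári–Sós–Turán: let r_1, ..., r_6 be the row sums and z = Σ r_i the total number of 1s. Each pair of columns can share at most one row with both entries 1 (else a 2×2 all-ones block appears), so Σ_i C(r_i, 2) ≤ C(63, 2) = 1953. By convexity Σ_i C(r_i, 2) ≥ 6·C(z/6, 2) = z(z − 6)/(2·6), giving z² − 6z − 6·63·62 ≤ 0 and hence z ≤ (1/2)[6 + √(36 + 4·23436)] = (1/2)[6 + √93780] ≈ (1/2)(6 + 306.2352) = 156.1176.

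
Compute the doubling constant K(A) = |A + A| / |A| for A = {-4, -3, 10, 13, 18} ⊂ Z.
K = |A + A| / |A| = 15/5 = 3

Enumerate A + A = {a + b : a, b ∈ A}. With |A| = 5, there are |A|^2 = 25 ordered sum pairs; collecting distinct values, A + A = {-8, -7, -6, 6, 7, 9, 10, 14, 15, 20, 23, 26, 28, 31, 36}, so |A + A| = 15. Thus K = 15/5 = 3. For comparison, the minimum possible |A + A| over all 5-element sets is 2·5 − 1 = 9 (so min K = 9/5), attained only by arithmetic progressions.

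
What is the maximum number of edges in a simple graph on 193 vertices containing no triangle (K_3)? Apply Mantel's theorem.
ex(193, K_3) = ⌊193^2/4⌋ = 9312

Mantel (1907): a triangle-free graph on n vertices has at most ⌊n^2/4⌋ edges, with equality for the complete bipartite graph K_{⌊n/2⌋, ⌈n/2⌉}. For n = 193: ⌊193^2/4⌋ = ⌊37249/4⌋ = 9312. The extremal graph is K_{96, 97}, which has 96·97 = 9312 edges.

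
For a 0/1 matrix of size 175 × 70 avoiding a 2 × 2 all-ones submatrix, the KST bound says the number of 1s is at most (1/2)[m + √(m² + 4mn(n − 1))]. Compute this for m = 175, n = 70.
z(175, 70; 2, 2) ≤ (1/2)[175 + √(175² + 4·175·70·69)] = (1/2)[175 + √3411625] = 1011.0292

Kővári–Sós–Turán: let r_1, ..., r_175 be the row sums and z = Σ r_i the total number of 1s. Each pair of columns can share at most one row with both entries 1 (else a 2×2 all-ones block appears), so Σ_i C(r_i, 2) ≤ C(70, 2) = 2415. By convexity Σ_i C(r_i, 2) ≥ 175·C(z/175, 2) = z(z − 175)/(2·175), giving z² − 175z − 175·70·69 ≤ 0 and hence z ≤ (1/2)[175 + √(30625 + 4·845250)] = (1/2)[175 + √3411625] ≈ (1/2)(175 + 1847.0585) = 1011.0292.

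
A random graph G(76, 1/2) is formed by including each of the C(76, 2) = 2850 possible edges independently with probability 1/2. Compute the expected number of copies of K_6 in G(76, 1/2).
E[# K_6] = C(76, 6) · (1/2)^C(6, 2) = 218618940 / 2^15 = 54654735/8192 ≈ 6671.720581

For each 6-subset S of vertices (there are C(76, 6) = 218618940 such S), let X_S = 1 if S induces a K_6 (all C(6, 2) = 15 edges present). Then P(X_S = 1) = (1/2)^15 = 1/32768. By linearity of expectation, E[# K_6] = C(76, 6) · (1/2)^15 = 218618940 / 32768 = 54654735/8192 ≈ 6671.720581.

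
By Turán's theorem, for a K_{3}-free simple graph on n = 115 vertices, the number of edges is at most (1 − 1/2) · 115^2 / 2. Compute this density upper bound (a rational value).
Turán density bound = (1/2) · 115^2/2 = 13225/4 ≈ 3306.25

Turán's theorem: ex(n, K_{r+1}) is achieved by the complete r-partite Turán graph T(n, r) with parts as balanced as possible, and is at most (1 − 1/r) · n^2/2. For r = 2, n = 115: the density bound is (1/2) · 13225/2 = 13225/4 ≈ 3306.25. The integer-valued extremum is e(T(115, 2)) = 3306, which is strictly less than the density bound 13225/4 since 2 ∤ 115 (the parts of T(115, 2) cannot all be equal).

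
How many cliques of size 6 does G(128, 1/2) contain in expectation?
E[# K_6] = C(128, 6) · (1/2)^C(6, 2) = 5423611200 / 2^15 = 84743925/512 ≈ 165515.478516

For each 6-subset S of vertices (there are C(128, 6) = 5423611200 such S), let X_S = 1 if S induces a K_6 (all C(6, 2) = 15 edges present). Then P(X_S = 1) = (1/2)^15 = 1/32768. By linearity of expectation, E[# K_6] = C(128, 6) · (1/2)^15 = 5423611200 / 32768 = 84743925/512 ≈ 165515.478516.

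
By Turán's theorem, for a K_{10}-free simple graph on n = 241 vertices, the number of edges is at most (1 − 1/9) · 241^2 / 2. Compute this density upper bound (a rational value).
Turán density bound = (8/9) · 241^2/2 = 232324/9 ≈ 25813.7778

Turán's theorem: ex(n, K_{r+1}) is achieved by the complete r-partite Turán graph T(n, r) with parts as balanced as possible, and is at most (1 − 1/r) · n^2/2. For r = 9, n = 241: the density bound is (8/9) · 58081/2 = 232324/9 ≈ 25813.7778. The integer-valued extremum is e(T(241, 9)) = 25813, which is strictly less than the density bound 232324/9 since 9 ∤ 241 (the parts of T(241, 9) cannot all be equal).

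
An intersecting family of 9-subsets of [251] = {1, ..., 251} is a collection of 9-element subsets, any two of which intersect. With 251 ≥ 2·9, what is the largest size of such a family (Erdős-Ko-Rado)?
max |F| = C(250, 8) = 337959576966375

Erdős-Ko-Rado (1961): when n ≥ 2k, max |F| = C(n−1, k−1). The bound is attained by the star {A : i ∈ A} for any fixed i ∈ [n]. Here C(251−1, 9−1) = C(250, 8) = 337959576966375.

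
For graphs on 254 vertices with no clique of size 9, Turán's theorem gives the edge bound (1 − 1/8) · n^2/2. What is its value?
Turán density bound = (7/8) · 254^2/2 = 112903/4 ≈ 28225.75

Turán's theorem: ex(n, K_{r+1}) is achieved by the complete r-partite Turán graph T(n, r) with parts as balanced as possible, and is at most (1 − 1/r) · n^2/2. For r = 8, n = 254: the density bound is (7/8) · 64516/2 = 112903/4 ≈ 28225.75. The integer-valued extremum is e(T(254, 8)) = 28225, which is strictly less than the density bound 112903/4 since 8 ∤ 254 (the parts of T(254, 8) cannot all be equal).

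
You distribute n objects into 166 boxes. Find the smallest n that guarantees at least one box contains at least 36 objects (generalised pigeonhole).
n = (36 − 1)·166 + 1 = 5811

By the generalised pigeonhole principle, to guarantee some box contains ≥ r objects we need more than (r − 1) · k objects total. Threshold: n = (r − 1) · k + 1. With r = 36 and k = 166: n = 35 · 166 + 1 = 5810 + 1 = 5811. For n = 5810 = 35 · 166, we can put exactly 35 objects in every box, avoiding 36 in any single one — so 5811 is tight.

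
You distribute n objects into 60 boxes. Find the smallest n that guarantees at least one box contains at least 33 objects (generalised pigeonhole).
n = (33 − 1)·60 + 1 = 1921

By the generalised pigeonhole principle, to guarantee some box contains ≥ r objects we need more than (r − 1) · k objects total. Threshold: n = (r − 1) · k + 1. With r = 33 and k = 60: n = 32 · 60 + 1 = 1920 + 1 = 1921. For n = 1920 = 32 · 60, we can put exactly 32 objects in every box, avoiding 33 in any single one — so 1921 is tight.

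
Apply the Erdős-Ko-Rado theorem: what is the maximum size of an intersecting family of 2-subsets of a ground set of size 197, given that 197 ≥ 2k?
max |F| = C(196, 1) = 196

The Erdős-Ko-Rado theorem states: for n ≥ 2k, an intersecting family of k-subsets of an n-element set has size at most C(n − 1, k − 1), with equality for 'star' families {A ⊆ [n] : |A| = k, i ∈ A} (fix an element i). For n = 197, k = 2: C(196, 1) = 196.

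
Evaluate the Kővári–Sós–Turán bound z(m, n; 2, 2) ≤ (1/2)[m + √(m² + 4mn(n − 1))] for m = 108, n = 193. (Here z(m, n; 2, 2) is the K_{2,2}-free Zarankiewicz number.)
z(108, 193; 2, 2) ≤ (1/2)[108 + √(108² + 4·108·193·192)] = (1/2)[108 + √16019856] = 2055.2406

Kővári–Sós–Turán: let r_1, ..., r_108 be the row sums and z = Σ r_i the total number of 1s. Each pair of columns can share at most one row with both entries 1 (else a 2×2 all-ones block appears), so Σ_i C(r_i, 2) ≤ C(193, 2) = 18528. By convexity Σ_i C(r_i, 2) ≥ 108·C(z/108, 2) = z(z − 108)/(2·108), giving z² − 108z − 108·193·192 ≤ 0 and hence z ≤ (1/2)[108 + √(11664 + 4·4002048)] = (1/2)[108 + √16019856] ≈ (1/2)(108 + 4002.4812) = 2055.2406.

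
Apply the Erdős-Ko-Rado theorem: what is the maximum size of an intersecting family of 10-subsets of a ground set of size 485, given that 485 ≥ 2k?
max |F| = C(484, 9) = 3726932724449030096

Erdős-Ko-Rado (1961): when n ≥ 2k, max |F| = C(n−1, k−1). The bound is attained by the star {A : i ∈ A} for any fixed i ∈ [n]. Here C(485−1, 10−1) = C(484, 9) = 3726932724449030096.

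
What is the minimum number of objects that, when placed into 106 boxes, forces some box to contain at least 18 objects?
n = (18 − 1)·106 + 1 = 1803

By the generalised pigeonhole principle, to guarantee some box contains ≥ r objects we need more than (r − 1) · k objects total. Threshold: n = (r − 1) · k + 1. With r = 18 and k = 106: n = 17 · 106 + 1 = 1802 + 1 = 1803. For n = 1802 = 17 · 106, we can put exactly 17 objects in every box, avoiding 18 in any single one — so 1803 is tight.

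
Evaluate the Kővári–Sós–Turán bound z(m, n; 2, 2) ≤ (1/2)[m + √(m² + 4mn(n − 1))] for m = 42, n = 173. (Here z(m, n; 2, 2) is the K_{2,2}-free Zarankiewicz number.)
z(42, 173; 2, 2) ≤ (1/2)[42 + √(42² + 4·42·173·172)] = (1/2)[42 + √5000772] = 1139.1203

Kővári–Sós–Turán: let r_1, ..., r_42 be the row sums and z = Σ r_i the total number of 1s. Each pair of columns can share at most one row with both entries 1 (else a 2×2 all-ones block appears), so Σ_i C(r_i, 2) ≤ C(173, 2) = 14878. By convexity Σ_i C(r_i, 2) ≥ 42·C(z/42, 2) = z(z − 42)/(2·42), giving z² − 42z − 42·173·172 ≤ 0 and hence z ≤ (1/2)[42 + √(1764 + 4·1249752)] = (1/2)[42 + √5000772] ≈ (1/2)(42 + 2236.2406) = 1139.1203.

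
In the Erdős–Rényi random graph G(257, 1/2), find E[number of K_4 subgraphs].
E[# K_4] = C(257, 4) · (1/2)^C(4, 2) = 177556160 / 2^6 = 2774315

For each 4-subset S of vertices (there are C(257, 4) = 177556160 such S), let X_S = 1 if S induces a K_4 (all C(4, 2) = 6 edges present). Then P(X_S = 1) = (1/2)^6 = 1/64. By linearity of expectation, E[# K_4] = C(257, 4) · (1/2)^6 = 177556160 / 64 = 2774315.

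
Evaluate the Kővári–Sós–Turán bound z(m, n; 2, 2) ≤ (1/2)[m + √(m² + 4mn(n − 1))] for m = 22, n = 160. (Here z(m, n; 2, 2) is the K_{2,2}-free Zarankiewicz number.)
z(22, 160; 2, 2) ≤ (1/2)[22 + √(22² + 4·22·160·159)] = (1/2)[22 + √2239204] = 759.1985

Kővári–Sós–Turán: let r_1, ..., r_22 be the row sums and z = Σ r_i the total number of 1s. Each pair of columns can share at most one row with both entries 1 (else a 2×2 all-ones block appears), so Σ_i C(r_i, 2) ≤ C(160, 2) = 12720. By convexity Σ_i C(r_i, 2) ≥ 22·C(z/22, 2) = z(z − 22)/(2·22), giving z² − 22z − 22·160·159 ≤ 0 and hence z ≤ (1/2)[22 + √(484 + 4·559680)] = (1/2)[22 + √2239204] ≈ (1/2)(22 + 1496.397) = 759.1985.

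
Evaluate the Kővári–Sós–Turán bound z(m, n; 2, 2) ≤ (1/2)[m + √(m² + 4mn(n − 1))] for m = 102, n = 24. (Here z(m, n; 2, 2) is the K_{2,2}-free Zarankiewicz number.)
z(102, 24; 2, 2) ≤ (1/2)[102 + √(102² + 4·102·24·23)] = (1/2)[102 + √235620] = 293.7035

Kővári–Sós–Turán: let r_1, ..., r_102 be the row sums and z = Σ r_i the total number of 1s. Each pair of columns can share at most one row with both entries 1 (else a 2×2 all-ones block appears), so Σ_i C(r_i, 2) ≤ C(24, 2) = 276. By convexity Σ_i C(r_i, 2) ≥ 102·C(z/102, 2) = z(z − 102)/(2·102), giving z² − 102z − 102·24·23 ≤ 0 and hence z ≤ (1/2)[102 + √(10404 + 4·56304)] = (1/2)[102 + √235620] ≈ (1/2)(102 + 485.407) = 293.7035.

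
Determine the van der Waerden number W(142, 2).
W(142, 2) = 142 + 1 = 143

A 2-term AP is any pair of integers, so a monochromatic 2-AP exists iff some colour is used at least twice. With 142 colours, the colouring i ↦ i on {1, ..., 142} uses each colour once, avoiding any monochromatic pair, so W(142, 2) > 142. For {1, ..., 143}, pigeonhole forces two integers of the same colour, which form a monochromatic 2-AP. Hence W(142, 2) = 143.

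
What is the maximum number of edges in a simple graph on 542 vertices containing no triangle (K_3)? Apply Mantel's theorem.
ex(542, K_3) = ⌊542^2/4⌋ = 73441

Mantel (1907): a triangle-free graph on n vertices has at most ⌊n^2/4⌋ edges, with equality for the complete bipartite graph K_{⌊n/2⌋, ⌈n/2⌉}. For n = 542: ⌊542^2/4⌋ = ⌊293764/4⌋ = 73441. The extremal graph is K_{271, 271}, which has 271·271 = 73441 edges.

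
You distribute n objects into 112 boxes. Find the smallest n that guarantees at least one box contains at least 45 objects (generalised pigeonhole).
n = (45 − 1)·112 + 1 = 4929

By the generalised pigeonhole principle, to guarantee some box contains ≥ r objects we need more than (r − 1) · k objects total. Threshold: n = (r − 1) · k + 1. With r = 45 and k = 112: n = 44 · 112 + 1 = 4928 + 1 = 4929. For n = 4928 = 44 · 112, we can put exactly 44 objects in every box, avoiding 45 in any single one — so 4929 is tight.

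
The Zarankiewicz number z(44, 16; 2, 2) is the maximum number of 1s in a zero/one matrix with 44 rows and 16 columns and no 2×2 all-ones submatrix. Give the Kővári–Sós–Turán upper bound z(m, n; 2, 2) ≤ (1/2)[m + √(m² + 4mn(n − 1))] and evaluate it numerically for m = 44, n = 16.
z(44, 16; 2, 2) ≤ (1/2)[44 + √(44² + 4·44·16·15)] = (1/2)[44 + √44176] = 127.0904

Kővári–Sós–Turán: let r_1, ..., r_44 be the row sums and z = Σ r_i the total number of 1s. Each pair of columns can share at most one row with both entries 1 (else a 2×2 all-ones block appears), so Σ_i C(r_i, 2) ≤ C(16, 2) = 120. By convexity Σ_i C(r_i, 2) ≥ 44·C(z/44, 2) = z(z − 44)/(2·44), giving z² − 44z − 44·16·15 ≤ 0 and hence z ≤ (1/2)[44 + √(1936 + 4·10560)] = (1/2)[44 + √44176] ≈ (1/2)(44 + 210.1809) = 127.0904.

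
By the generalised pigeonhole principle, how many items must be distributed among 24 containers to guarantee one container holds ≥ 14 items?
n = (14 − 1)·24 + 1 = 313

By the generalised pigeonhole principle, to guarantee some box contains ≥ r objects we need more than (r − 1) · k objects total. Threshold: n = (r − 1) · k + 1. With r = 14 and k = 24: n = 13 · 24 + 1 = 312 + 1 = 313. For n = 312 = 13 · 24, we can put exactly 13 objects in every box, avoiding 14 in any single one — so 313 is tight.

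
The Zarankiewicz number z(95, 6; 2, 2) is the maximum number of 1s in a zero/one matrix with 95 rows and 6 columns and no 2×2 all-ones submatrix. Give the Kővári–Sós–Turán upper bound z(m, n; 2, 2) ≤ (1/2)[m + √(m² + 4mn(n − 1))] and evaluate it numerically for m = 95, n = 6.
z(95, 6; 2, 2) ≤ (1/2)[95 + √(95² + 4·95·6·5)] = (1/2)[95 + √20425] = 118.958

Kővári–Sós–Turán: let r_1, ..., r_95 be the row sums and z = Σ r_i the total number of 1s. Each pair of columns can share at most one row with both entries 1 (else a 2×2 all-ones block appears), so Σ_i C(r_i, 2) ≤ C(6, 2) = 15. By convexity Σ_i C(r_i, 2) ≥ 95·C(z/95, 2) = z(z − 95)/(2·95), giving z² − 95z − 95·6·5 ≤ 0 and hence z ≤ (1/2)[95 + √(9025 + 4·2850)] = (1/2)[95 + √20425] ≈ (1/2)(95 + 142.9161) = 118.958.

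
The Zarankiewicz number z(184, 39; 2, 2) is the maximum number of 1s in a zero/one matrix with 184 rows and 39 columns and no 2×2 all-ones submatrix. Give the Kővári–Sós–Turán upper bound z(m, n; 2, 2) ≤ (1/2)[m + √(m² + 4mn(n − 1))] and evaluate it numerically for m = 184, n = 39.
z(184, 39; 2, 2) ≤ (1/2)[184 + √(184² + 4·184·39·38)] = (1/2)[184 + √1124608] = 622.2377

Kővári–Sós–Turán: let r_1, ..., r_184 be the row sums and z = Σ r_i the total number of 1s. Each pair of columns can share at most one row with both entries 1 (else a 2×2 all-ones block appears), so Σ_i C(r_i, 2) ≤ C(39, 2) = 741. By convexity Σ_i C(r_i, 2) ≥ 184·C(z/184, 2) = z(z − 184)/(2·184), giving z² − 184z − 184·39·38 ≤ 0 and hence z ≤ (1/2)[184 + √(33856 + 4·272688)] = (1/2)[184 + √1124608] ≈ (1/2)(184 + 1060.4754) = 622.2377.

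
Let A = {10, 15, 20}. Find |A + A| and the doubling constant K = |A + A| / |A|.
K = |A + A| / |A| = 5/3

Enumerate A + A = {a + b : a, b ∈ A}. With |A| = 3, there are |A|^2 = 9 ordered sum pairs; collecting distinct values, A + A = {20, 25, 30, 35, 40}, so |A + A| = 5. Thus K = 5/3. Here |A + A| = 2|A| − 1 = 5, the minimum possible — so K = 5/3 is minimal, which holds iff A is an arithmetic progression.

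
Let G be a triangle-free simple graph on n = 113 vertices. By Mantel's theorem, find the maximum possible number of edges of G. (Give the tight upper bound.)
ex(113, K_3) = ⌊113^2/4⌋ = 3192

Mantel (1907): a triangle-free graph on n vertices has at most ⌊n^2/4⌋ edges, with equality for the complete bipartite graph K_{⌊n/2⌋, ⌈n/2⌉}. For n = 113: ⌊113^2/4⌋ = ⌊12769/4⌋ = 3192. The extremal graph is K_{56, 57}, which has 56·57 = 3192 edges.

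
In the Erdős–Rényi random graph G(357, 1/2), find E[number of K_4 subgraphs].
E[# K_4] = C(357, 4) · (1/2)^C(4, 2) = 665485485 / 2^6 = 10398210.703125

For each 4-subset S of vertices (there are C(357, 4) = 665485485 such S), let X_S = 1 if S induces a K_4 (all C(4, 2) = 6 edges present). Then P(X_S = 1) = (1/2)^6 = 1/64. By linearity of expectation, E[# K_4] = C(357, 4) · (1/2)^6 = 665485485 / 64 = 10398210.703125.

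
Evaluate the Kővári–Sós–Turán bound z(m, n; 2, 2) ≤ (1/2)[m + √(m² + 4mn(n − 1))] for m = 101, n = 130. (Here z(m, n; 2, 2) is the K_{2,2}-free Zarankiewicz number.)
z(101, 130; 2, 2) ≤ (1/2)[101 + √(101² + 4·101·130·129)] = (1/2)[101 + √6785281] = 1352.9286

Kővári–Sós–Turán: let r_1, ..., r_101 be the row sums and z = Σ r_i the total number of 1s. Each pair of columns can share at most one row with both entries 1 (else a 2×2 all-ones block appears), so Σ_i C(r_i, 2) ≤ C(130, 2) = 8385. By convexity Σ_i C(r_i, 2) ≥ 101·C(z/101, 2) = z(z − 101)/(2·101), giving z² − 101z − 101·130·129 ≤ 0 and hence z ≤ (1/2)[101 + √(10201 + 4·1693770)] = (1/2)[101 + √6785281] ≈ (1/2)(101 + 2604.8572) = 1352.9286.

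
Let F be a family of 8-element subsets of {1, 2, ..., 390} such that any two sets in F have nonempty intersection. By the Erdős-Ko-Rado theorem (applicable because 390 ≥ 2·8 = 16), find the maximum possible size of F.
max |F| = C(389, 7) = 253302681901632

Erdős-Ko-Rado (1961): when n ≥ 2k, max |F| = C(n−1, k−1). The bound is attained by the star {A : i ∈ A} for any fixed i ∈ [n]. Here C(390−1, 8−1) = C(389, 7) = 253302681901632.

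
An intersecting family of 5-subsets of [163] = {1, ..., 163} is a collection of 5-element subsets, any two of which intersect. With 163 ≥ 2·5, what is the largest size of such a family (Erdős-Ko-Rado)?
max |F| = C(162, 4) = 27646920

Erdős-Ko-Rado (1961): when n ≥ 2k, max |F| = C(n−1, k−1). The bound is attained by the star {A : i ∈ A} for any fixed i ∈ [n]. Here C(163−1, 5−1) = C(162, 4) = 27646920.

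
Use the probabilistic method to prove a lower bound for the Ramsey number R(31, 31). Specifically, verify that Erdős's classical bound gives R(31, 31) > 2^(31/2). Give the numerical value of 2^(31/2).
2^(31/2) = 46340.95; so R(31, 31) > 46340.95

Colour each edge of K_n uniformly at random with red/blue. The expected number of monochromatic K_31 is C(n, 31) · 2 · 2^(−C(31,2)). If C(n, 31) · 2^(1 − C(31,2)) < 1, then with positive probability no monochromatic K_31 exists, so R(31, 31) > n. The standard estimate C(n, 31) ≤ n^31/31! shows this inequality holds whenever n ≤ 2^(31/2) (since 31! · 2^(C(31,2) − 1) > 2^(31^2/2) ≥ n^31). Hence R(31, 31) > 2^(31/2) = 46340.95.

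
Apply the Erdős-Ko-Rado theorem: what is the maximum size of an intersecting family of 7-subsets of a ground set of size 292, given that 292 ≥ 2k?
max |F| = C(291, 6) = 800749637688

The Erdős-Ko-Rado theorem states: for n ≥ 2k, an intersecting family of k-subsets of an n-element set has size at most C(n − 1, k − 1), with equality for 'star' families {A ⊆ [n] : |A| = k, i ∈ A} (fix an element i). For n = 292, k = 7: C(291, 6) = 800749637688.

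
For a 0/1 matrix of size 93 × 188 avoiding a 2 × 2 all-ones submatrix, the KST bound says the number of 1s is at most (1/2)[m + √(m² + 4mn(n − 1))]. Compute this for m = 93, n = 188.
z(93, 188; 2, 2) ≤ (1/2)[93 + √(93² + 4·93·188·187)] = (1/2)[93 + √13086681] = 1855.2759

Kővári–Sós–Turán: let r_1, ..., r_93 be the row sums and z = Σ r_i the total number of 1s. Each pair of columns can share at most one row with both entries 1 (else a 2×2 all-ones block appears), so Σ_i C(r_i, 2) ≤ C(188, 2) = 17578. By convexity Σ_i C(r_i, 2) ≥ 93·C(z/93, 2) = z(z − 93)/(2·93), giving z² − 93z − 93·188·187 ≤ 0 and hence z ≤ (1/2)[93 + √(8649 + 4·3269508)] = (1/2)[93 + √13086681] ≈ (1/2)(93 + 3617.5518) = 1855.2759.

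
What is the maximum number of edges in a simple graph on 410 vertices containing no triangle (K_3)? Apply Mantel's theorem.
ex(410, K_3) = ⌊410^2/4⌋ = 42025

Mantel (1907): a triangle-free graph on n vertices has at most ⌊n^2/4⌋ edges, with equality for the complete bipartite graph K_{⌊n/2⌋, ⌈n/2⌉}. For n = 410: ⌊410^2/4⌋ = ⌊168100/4⌋ = 42025. The extremal graph is K_{205, 205}, which has 205·205 = 42025 edges.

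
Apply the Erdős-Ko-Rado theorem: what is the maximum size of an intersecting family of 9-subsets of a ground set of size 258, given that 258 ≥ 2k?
max |F| = C(257, 8) = 422825581068000

Erdős-Ko-Rado (1961): when n ≥ 2k, max |F| = C(n−1, k−1). The bound is attained by the star {A : i ∈ A} for any fixed i ∈ [n]. Here C(258−1, 9−1) = C(257, 8) = 422825581068000.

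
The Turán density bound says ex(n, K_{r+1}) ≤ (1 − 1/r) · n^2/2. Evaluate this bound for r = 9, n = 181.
Turán density bound = (8/9) · 181^2/2 = 131044/9 ≈ 14560.4444

Turán's theorem: ex(n, K_{r+1}) is achieved by the complete r-partite Turán graph T(n, r) with parts as balanced as possible, and is at most (1 − 1/r) · n^2/2. For r = 9, n = 181: the density bound is (8/9) · 32761/2 = 131044/9 ≈ 14560.4444. The integer-valued extremum is e(T(181, 9)) = 14560, which is strictly less than the density bound 131044/9 since 9 ∤ 181 (the parts of T(181, 9) cannot all be equal).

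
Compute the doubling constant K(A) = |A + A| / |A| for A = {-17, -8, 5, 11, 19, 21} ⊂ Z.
K = |A + A| / |A| = 21/6 = 7/2

Enumerate A + A = {a + b : a, b ∈ A}. With |A| = 6, there are |A|^2 = 36 ordered sum pairs; collecting distinct values, A + A = {-34, -25, -16, -12, -6, -3, 2, 3, 4, 10, 11, 13, 16, 22, 24, 26, 30, 32, 38, 40, 42}, so |A + A| = 21. Thus K = 21/6 = 7/2. For comparison, the minimum possible |A + A| over all 6-element sets is 2·6 − 1 = 11 (so min K = 11/6), attained only by arithmetic progressions.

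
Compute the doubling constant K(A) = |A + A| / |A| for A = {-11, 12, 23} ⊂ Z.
K = |A + A| / |A| = 6/3 = 2

Enumerate A + A = {a + b : a, b ∈ A}. With |A| = 3, there are |A|^2 = 9 ordered sum pairs; collecting distinct values, A + A = {-22, 1, 12, 24, 35, 46}, so |A + A| = 6. Thus K = 6/3 = 2. For comparison, the minimum possible |A + A| over all 3-element sets is 2·3 − 1 = 5 (so min K = 5/3), attained only by arithmetic progressions.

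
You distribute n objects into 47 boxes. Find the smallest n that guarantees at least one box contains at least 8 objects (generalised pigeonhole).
n = (8 − 1)·47 + 1 = 330

By the generalised pigeonhole principle, to guarantee some box contains ≥ r objects we need more than (r − 1) · k objects total. Threshold: n = (r − 1) · k + 1. With r = 8 and k = 47: n = 7 · 47 + 1 = 329 + 1 = 330. For n = 329 = 7 · 47, we can put exactly 7 objects in every box, avoiding 8 in any single one — so 330 is tight.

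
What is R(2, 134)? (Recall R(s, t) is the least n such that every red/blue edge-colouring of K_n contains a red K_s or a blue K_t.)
R(2, 134) = 134

R(2, k) = k for all k ≥ 2: in a 2-colouring of K_k, either some edge is red (a red K_2) or all edges are blue (a blue K_k). And K_{133} coloured all-blue has no blue K_134, so R(2, 134) > 133. Hence R(2, 134) = 134.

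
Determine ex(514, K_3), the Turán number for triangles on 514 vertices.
ex(514, K_3) = ⌊514^2/4⌋ = 66049

Mantel (1907): a triangle-free graph on n vertices has at most ⌊n^2/4⌋ edges, with equality for the complete bipartite graph K_{⌊n/2⌋, ⌈n/2⌉}. For n = 514: ⌊514^2/4⌋ = ⌊264196/4⌋ = 66049. The extremal graph is K_{257, 257}, which has 257·257 = 66049 edges.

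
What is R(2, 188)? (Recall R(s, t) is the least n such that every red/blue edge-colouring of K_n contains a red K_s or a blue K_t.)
R(2, 188) = 188

R(2, k) = k for all k ≥ 2: in a 2-colouring of K_k, either some edge is red (a red K_2) or all edges are blue (a blue K_k). And K_{187} coloured all-blue has no blue K_188, so R(2, 188) > 187. Hence R(2, 188) = 188.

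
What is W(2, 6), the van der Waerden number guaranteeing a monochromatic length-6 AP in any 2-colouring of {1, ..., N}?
W(2, 6) = 1132

This is a classical value, W(2, 6) = 1132, established by combining an explicit 2-colouring of {1, ..., 1131} with no monochromatic 6-AP (giving the lower bound W(2, 6) > 1131) and a finite case analysis / exhaustive computer search showing every 2-colouring of {1, ..., 1132} has such an AP.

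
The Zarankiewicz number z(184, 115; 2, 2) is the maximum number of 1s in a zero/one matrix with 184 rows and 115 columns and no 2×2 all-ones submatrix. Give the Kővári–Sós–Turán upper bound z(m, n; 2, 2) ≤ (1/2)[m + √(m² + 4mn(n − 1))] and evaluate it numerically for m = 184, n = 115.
z(184, 115; 2, 2) ≤ (1/2)[184 + √(184² + 4·184·115·114)] = (1/2)[184 + √9682816] = 1647.8612

Kővári–Sós–Turán: let r_1, ..., r_184 be the row sums and z = Σ r_i the total number of 1s. Each pair of columns can share at most one row with both entries 1 (else a 2×2 all-ones block appears), so Σ_i C(r_i, 2) ≤ C(115, 2) = 6555. By convexity Σ_i C(r_i, 2) ≥ 184·C(z/184, 2) = z(z − 184)/(2·184), giving z² − 184z − 184·115·114 ≤ 0 and hence z ≤ (1/2)[184 + √(33856 + 4·2412240)] = (1/2)[184 + √9682816] ≈ (1/2)(184 + 3111.7224) = 1647.8612.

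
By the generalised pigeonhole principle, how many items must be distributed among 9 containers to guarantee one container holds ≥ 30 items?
n = (30 − 1)·9 + 1 = 262

By the generalised pigeonhole principle, to guarantee some box contains ≥ r objects we need more than (r − 1) · k objects total. Threshold: n = (r − 1) · k + 1. With r = 30 and k = 9: n = 29 · 9 + 1 = 261 + 1 = 262. For n = 261 = 29 · 9, we can put exactly 29 objects in every box, avoiding 30 in any single one — so 262 is tight.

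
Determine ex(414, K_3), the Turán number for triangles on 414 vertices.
ex(414, K_3) = ⌊414^2/4⌋ = 42849

Mantel (1907): a triangle-free graph on n vertices has at most ⌊n^2/4⌋ edges, with equality for the complete bipartite graph K_{⌊n/2⌋, ⌈n/2⌉}. For n = 414: ⌊414^2/4⌋ = ⌊171396/4⌋ = 42849. The extremal graph is K_{207, 207}, which has 207·207 = 42849 edges.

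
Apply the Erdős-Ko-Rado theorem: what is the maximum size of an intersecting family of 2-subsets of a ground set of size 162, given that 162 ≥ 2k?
max |F| = C(161, 1) = 161

The Erdős-Ko-Rado theorem states: for n ≥ 2k, an intersecting family of k-subsets of an n-element set has size at most C(n − 1, k − 1), with equality for 'star' families {A ⊆ [n] : |A| = k, i ∈ A} (fix an element i). For n = 162, k = 2: C(161, 1) = 161.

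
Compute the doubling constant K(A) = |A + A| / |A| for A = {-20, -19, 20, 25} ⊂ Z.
K = |A + A| / |A| = 10/4 = 5/2

Enumerate A + A = {a + b : a, b ∈ A}. With |A| = 4, there are |A|^2 = 16 ordered sum pairs; collecting distinct values, A + A = {-40, -39, -38, 0, 1, 5, 6, 40, 45, 50}, so |A + A| = 10. Thus K = 10/4 = 5/2. For comparison, the minimum possible |A + A| over all 4-element sets is 2·4 − 1 = 7 (so min K = 7/4), attained only by arithmetic progressions.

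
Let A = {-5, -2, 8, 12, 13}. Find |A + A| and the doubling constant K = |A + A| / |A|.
K = |A + A| / |A| = 15/5 = 3

Enumerate A + A = {a + b : a, b ∈ A}. With |A| = 5, there are |A|^2 = 25 ordered sum pairs; collecting distinct values, A + A = {-10, -7, -4, 3, 6, 7, 8, 10, 11, 16, 20, 21, 24, 25, 26}, so |A + A| = 15. Thus K = 15/5 = 3. For comparison, the minimum possible |A + A| over all 5-element sets is 2·5 − 1 = 9 (so min K = 9/5), attained only by arithmetic progressions.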